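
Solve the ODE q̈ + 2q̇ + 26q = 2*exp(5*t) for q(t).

q = 2*exp(5*t)/61 + C1*cos(5*t)*exp(-t) + C2*exp(-t)*sin(5*t)

Characteristic equation r² + 2r + 26 = 0 has discriminant (2)² - 4·(26) = -100 < 0, so r = -1 ± 5i.
Hence q_h = C1*cos(5*t)*exp(-t) + C2*exp(-t)*sin(5*t).
Try q_p = A*exp(5*t). Substituting into the equation and dividing by exp(5*t) gives A = 2/61, so q_p = 2*exp(5*t)/61.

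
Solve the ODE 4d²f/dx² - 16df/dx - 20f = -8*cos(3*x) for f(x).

f = 6*sin(3*x)/85 + 7*cos(3*x)/85 + C1*exp(5*x) + C2*exp(-x)

Divide through by 4: f'' - 4f' - 5f = -2*cos(3*x).
Characteristic equation r² - 4r - 5 = 0 factors as (r - 5)(r + 1) = 0, so r = 5, -1.
Hence f_h = C1*exp(5*x) + C2*exp(-x).
Try f_p = A*cos(3*x) + B*sin(3*x). Substituting and equating the coefficients of cos(3x) and sin(3x) gives A = 7/85, B = 6/85, so f_p = 6*sin(3*x)/85 + 7*cos(3*x)/85.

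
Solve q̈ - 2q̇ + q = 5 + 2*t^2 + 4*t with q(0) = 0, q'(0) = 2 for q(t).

Characteristic equation r² - 2r + 1 = 0 has discriminant (-2)² - 4·(1) = 0, so r = 1 is a repeated root.
Hence q_h = (C1 + C2*t)*exp(t).
For the particular solution try q_p = A0 + A1*t + A2*t^2. Substituting and matching coefficients of each power of t gives A0 = 25, A1 = 12, A2 = 2, so q_p = 25 + 2*t^2 + 12*t.
General solution: q = 25 + 2*t^2 + 12*t + C1*exp(t) + C2*t*exp(t).
Apply the initial conditions: q(0) = 25 + C1 = 0 and q'(0) = 12 + C1 + C2 = 2. Solving gives C1 = -25, C2 = 15.

q = 25 - 25*exp(t) + 2*t**2 + 12*t + 15*t*exp(t)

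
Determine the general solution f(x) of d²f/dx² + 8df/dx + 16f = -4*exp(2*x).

f = -exp(2*x)/9 + C1*exp(-4*x) + C2*x*exp(-4*x)

Characteristic equation r² + 8r + 16 = 0 has discriminant (8)² - 4·(16) = 0, so r = -4 is a repeated root.
Hence f_h = (C1 + C2*x)*exp(-4*x).
Try f_p = A*exp(2*x). Substituting into the equation and dividing by exp(2*x) gives A = -1/9, so f_p = -exp(2*x)/9.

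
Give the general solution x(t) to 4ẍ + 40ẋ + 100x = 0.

x = C1*exp(-5*t) + C2*t*exp(-5*t)

Divide through by 4: x'' + 10x' + 25x = 0.
Characteristic equation r² + 10r + 25 = 0 has discriminant (10)² - 4·(25) = 0, so r = -5 is a repeated root.
Hence x_h = (C1 + C2*t)*exp(-5*t).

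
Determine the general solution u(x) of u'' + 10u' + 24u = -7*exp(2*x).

Characteristic equation r² + 10r + 24 = 0 factors as (r + 4)(r + 6) = 0, so r = -4, -6.
Hence u_h = C1*exp(-4*x) + C2*exp(-6*x).
Try u_p = A*exp(2*x). Substituting into the equation and dividing by exp(2*x) gives A = -7/48, so u_p = -7*exp(2*x)/48.

u = -7*exp(2*x)/48 + C1*exp(-4*x) + C2*exp(-6*x)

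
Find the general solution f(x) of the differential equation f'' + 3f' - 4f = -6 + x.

Characteristic equation r² + 3r - 4 = 0 factors as (r + 4)(r - 1) = 0, so r = -4, 1.
Hence f_h = C1*exp(-4*x) + C2*exp(x).
For the particular solution try f_p = A0 + A1*x. Substituting and matching coefficients of each power of x gives A0 = 21/16, A1 = -1/4, so f_p = 21/16 - x/4.

f = 21/16 - x/4 + C1*exp(-4*x) + C2*exp(x)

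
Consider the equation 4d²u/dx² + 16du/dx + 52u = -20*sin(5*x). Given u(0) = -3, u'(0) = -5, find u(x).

Divide through by 4: u'' + 4u' + 13u = -5*sin(5*x).
Characteristic equation r² + 4r + 13 = 0 has discriminant (4)² - 4·(13) = -36 < 0, so r = -2 ± 3i.
Hence u_h = C1*cos(3*x)*exp(-2*x) + C2*exp(-2*x)*sin(3*x).
Try u_p = A*cos(5*x) + B*sin(5*x). Substituting and equating the coefficients of cos(5x) and sin(5x) gives A = 25/136, B = 15/136, so u_p = 15*sin(5*x)/136 + 25*cos(5*x)/136.
General solution: u = 15*sin(5*x)/136 + 25*cos(5*x)/136 + C1*cos(3*x)*exp(-2*x) + C2*exp(-2*x)*sin(3*x).
Apply the initial conditions: u(0) = 25/136 + C1 = -3 and u'(0) = 75/136 - 2*C1 + 3*C2 = -5. Solving gives C1 = -433/136, C2 = -1621/408.

u = 15*sin(5*x)/136 + 25*cos(5*x)/136 - 1621*exp(-2*x)*sin(3*x)/408 - 433*cos(3*x)*exp(-2*x)/136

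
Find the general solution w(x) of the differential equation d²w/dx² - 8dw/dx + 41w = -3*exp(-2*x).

Characteristic equation r² - 8r + 41 = 0 has discriminant (-8)² - 4·(41) = -100 < 0, so r = 4 ± 5i.
Hence w_h = C1*cos(5*x)*exp(4*x) + C2*exp(4*x)*sin(5*x).
Try w_p = A*exp(-2*x). Substituting into the equation and dividing by exp(-2*x) gives A = -3/61, so w_p = -3*exp(-2*x)/61.

w = -3*exp(-2*x)/61 + C1*cos(5*x)*exp(4*x) + C2*exp(4*x)*sin(5*x)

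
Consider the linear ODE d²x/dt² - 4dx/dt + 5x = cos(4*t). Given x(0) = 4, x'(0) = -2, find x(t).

Characteristic equation r² - 4r + 5 = 0 has discriminant (-4)² - 4·(5) = -4 < 0, so r = 2 ± i.
Hence x_h = C1*cos(t)*exp(2*t) + C2*exp(2*t)*sin(t).
Try x_p = A*cos(4*t) + B*sin(4*t). Substituting and equating the coefficients of cos(4t) and sin(4t) gives A = -11/377, B = -16/377, so x_p = -16*sin(4*t)/377 - 11*cos(4*t)/377.
General solution: x = -16*sin(4*t)/377 - 11*cos(4*t)/377 + C1*cos(t)*exp(2*t) + C2*exp(2*t)*sin(t).
Apply the initial conditions: x(0) = -11/377 + C1 = 4 and x'(0) = -64/377 + C2 + 2*C1 = -2. Solving gives C1 = 1519/377, C2 = -3728/377.

x = -16*sin(4*t)/377 - 11*cos(4*t)/377 - 3728*exp(2*t)*sin(t)/377 + 1519*cos(t)*exp(2*t)/377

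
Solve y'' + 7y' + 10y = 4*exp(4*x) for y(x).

Characteristic equation r² + 7r + 10 = 0 factors as (r + 5)(r + 2) = 0, so r = -5, -2.
Hence y_h = C1*exp(-5*x) + C2*exp(-2*x).
Try y_p = A*exp(4*x). Substituting into the equation and dividing by exp(4*x) gives A = 2/27, so y_p = 2*exp(4*x)/27.

y = 2*exp(4*x)/27 + C1*exp(-5*x) + C2*exp(-2*x)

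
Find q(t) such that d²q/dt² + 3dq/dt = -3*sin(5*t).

Characteristic equation r² + 3r = 0 factors as (r + 3)r = 0, so r = -3, 0.
Hence q_h = C1*exp(-3*t) + C2.
Try q_p = A*cos(5*t) + B*sin(5*t). Substituting and equating the coefficients of cos(5t) and sin(5t) gives A = 9/170, B = 3/34, so q_p = 3*sin(5*t)/34 + 9*cos(5*t)/170.

q = C2 + 3*sin(5*t)/34 + 9*cos(5*t)/170 + C1*exp(-3*t)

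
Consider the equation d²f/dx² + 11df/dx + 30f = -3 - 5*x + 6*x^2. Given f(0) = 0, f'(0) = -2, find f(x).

Characteristic equation r² + 11r + 30 = 0 factors as (r + 5)(r + 6) = 0, so r = -5, -6.
Hence f_h = C1*exp(-5*x) + C2*exp(-6*x).
For the particular solution try f_p = A0 + A1*x + A2*x^2. Substituting and matching coefficients of each power of x gives A0 = 7/4500, A1 = -47/150, A2 = 1/5, so f_p = 7/4500 - 47*x/150 + x^2/5.
General solution: f = 7/4500 - 47*x/150 + x^2/5 + C1*exp(-5*x) + C2*exp(-6*x).
Apply the initial conditions: f(0) = 7/4500 + C1 + C2 = 0 and f'(0) = -47/150 - 6*C2 - 5*C1 = -2. Solving gives C1 = -212/125, C2 = 61/36.

f = 7/4500 - 212*exp(-5*x)/125 - 47*x/150 + x**2/5 + 61*exp(-6*x)/36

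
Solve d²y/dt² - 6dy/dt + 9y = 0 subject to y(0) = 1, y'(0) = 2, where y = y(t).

Characteristic equation r² - 6r + 9 = 0 has discriminant (-6)² - 4·(9) = 0, so r = 3 is a repeated root.
Hence y_h = (C1 + C2*t)*exp(3*t).
Apply the initial conditions: y(0) = C1 = 1 and y'(0) = C2 + 3*C1 = 2. Solving gives C1 = 1, C2 = -1.

y = -t*exp(3*t) + exp(3*t)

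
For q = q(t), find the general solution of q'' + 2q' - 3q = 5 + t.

q = -17/9 - t/3 + C1*exp(-3*t) + C2*exp(t)

Characteristic equation r² + 2r - 3 = 0 factors as (r + 3)(r - 1) = 0, so r = -3, 1.
Hence q_h = C1*exp(-3*t) + C2*exp(t).
For the particular solution try q_p = A0 + A1*t. Substituting and matching coefficients of each power of t gives A0 = -17/9, A1 = -1/3, so q_p = -17/9 - t/3.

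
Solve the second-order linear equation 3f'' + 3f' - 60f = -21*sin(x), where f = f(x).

f = 7*cos(x)/442 + 147*sin(x)/442 + C1*exp(-5*x) + C2*exp(4*x)

Divide through by 3: f'' + f' - 20f = -7*sin(x).
Characteristic equation r² + r - 20 = 0 factors as (r + 5)(r - 4) = 0, so r = -5, 4.
Hence f_h = C1*exp(-5*x) + C2*exp(4*x).
Try f_p = A*cos(x) + B*sin(x). Substituting and equating the coefficients of cos(x) and sin(x) gives A = 7/442, B = 147/442, so f_p = 7*cos(x)/442 + 147*sin(x)/442.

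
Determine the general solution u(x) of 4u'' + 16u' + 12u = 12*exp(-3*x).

Divide through by 4: u'' + 4u' + 3u = 3*exp(-3*x).
Characteristic equation r² + 4r + 3 = 0 factors as (r + 1)(r + 3) = 0, so r = -1, -3.
Hence u_h = C1*exp(-x) + C2*exp(-3*x).
Since exp(-3*x) solves the homogeneous equation (r = -3 is a root of multiplicity 1), multiply the trial by x. Try u_p = A*x*exp(-3*x). Substituting into the equation and dividing by exp(-3*x) gives A = -3/2, so u_p = -3*x*exp(-3*x)/2.

u = C1*exp(-x) + C2*exp(-3*x) - 3*x*exp(-3*x)/2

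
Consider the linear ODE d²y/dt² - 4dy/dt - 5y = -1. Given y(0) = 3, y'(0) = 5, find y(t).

y = 1/5 + 3*exp(-t)/2 + 13*exp(5*t)/10

Characteristic equation r² - 4r - 5 = 0 factors as (r - 5)(r + 1) = 0, so r = 5, -1.
Hence y_h = C1*exp(5*t) + C2*exp(-t).
For the particular solution try y_p = A0. Substituting and matching coefficients of each power of t gives A0 = 1/5, so y_p = 1/5.
General solution: y = 1/5 + C1*exp(5*t) + C2*exp(-t).
Apply the initial conditions: y(0) = 1/5 + C1 + C2 = 3 and y'(0) = -C2 + 5*C1 = 5. Solving gives C1 = 13/10, C2 = 3/2.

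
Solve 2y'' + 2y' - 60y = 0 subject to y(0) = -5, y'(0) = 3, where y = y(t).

y = -28*exp(-6*t)/11 - 27*exp(5*t)/11

Divide through by 2: y'' + y' - 30y = 0.
Characteristic equation r² + r - 30 = 0 factors as (r + 6)(r - 5) = 0, so r = -6, 5.
Hence y_h = C1*exp(-6*t) + C2*exp(5*t).
Apply the initial conditions: y(0) = C1 + C2 = -5 and y'(0) = -6*C1 + 5*C2 = 3. Solving gives C1 = -28/11, C2 = -27/11.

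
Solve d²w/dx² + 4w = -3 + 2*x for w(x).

w = -3/4 + x/2 + C1*cos(2*x) + C2*sin(2*x)

Characteristic equation r² + 4 = 0 has discriminant (0)² - 4·(4) = -16 < 0, so r = ± 2i.
Hence w_h = C1*cos(2*x) + C2*sin(2*x).
For the particular solution try w_p = A0 + A1*x. Substituting and matching coefficients of each power of x gives A0 = -3/4, A1 = 1/2, so w_p = -3/4 + x/2.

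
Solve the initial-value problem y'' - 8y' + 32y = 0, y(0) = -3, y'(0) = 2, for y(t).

Characteristic equation r² - 8r + 32 = 0 has discriminant (-8)² - 4·(32) = -64 < 0, so r = 4 ± 4i.
Hence y_h = C1*cos(4*t)*exp(4*t) + C2*exp(4*t)*sin(4*t).
Apply the initial conditions: y(0) = C1 = -3 and y'(0) = 4*C1 + 4*C2 = 2. Solving gives C1 = -3, C2 = 7/2.

y = -3*cos(4*t)*exp(4*t) + 7*exp(4*t)*sin(4*t)/2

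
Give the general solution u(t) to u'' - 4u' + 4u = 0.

Characteristic equation r² - 4r + 4 = 0 has discriminant (-4)² - 4·(4) = 0, so r = 2 is a repeated root.
Hence u_h = (C1 + C2*t)*exp(2*t).

u = C1*exp(2*t) + C2*t*exp(2*t)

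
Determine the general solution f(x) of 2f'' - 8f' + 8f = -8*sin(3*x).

f = -48*cos(3*x)/169 + 20*sin(3*x)/169 + C1*exp(2*x) + C2*x*exp(2*x)

Divide through by 2: f'' - 4f' + 4f = -4*sin(3*x).
Characteristic equation r² - 4r + 4 = 0 has discriminant (-4)² - 4·(4) = 0, so r = 2 is a repeated root.
Hence f_h = (C1 + C2*x)*exp(2*x).
Try f_p = A*cos(3*x) + B*sin(3*x). Substituting and equating the coefficients of cos(3x) and sin(3x) gives A = -48/169, B = 20/169, so f_p = -48*cos(3*x)/169 + 20*sin(3*x)/169.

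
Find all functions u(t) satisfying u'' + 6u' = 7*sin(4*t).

u = C2 - 21*cos(4*t)/104 - 7*sin(4*t)/52 + C1*exp(-6*t)

Characteristic equation r² + 6r = 0 factors as (r + 6)r = 0, so r = -6, 0.
Hence u_h = C1*exp(-6*t) + C2.
Try u_p = A*cos(4*t) + B*sin(4*t). Substituting and equating the coefficients of cos(4t) and sin(4t) gives A = -21/104, B = -7/52, so u_p = -21*cos(4*t)/104 - 7*sin(4*t)/52.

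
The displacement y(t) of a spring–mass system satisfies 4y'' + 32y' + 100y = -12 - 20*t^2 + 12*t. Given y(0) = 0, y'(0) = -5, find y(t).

Divide through by 4: y'' + 8y' + 25y = -3 - 5*t^2 + 3*t.
Characteristic equation r² + 8r + 25 = 0 has discriminant (8)² - 4·(25) = -36 < 0, so r = -4 ± 3i.
Hence y_h = C1*cos(3*t)*exp(-4*t) + C2*exp(-4*t)*sin(3*t).
For the particular solution try y_p = A0 + A1*t + A2*t^2. Substituting and matching coefficients of each power of t gives A0 = -573/3125, A1 = 31/125, A2 = -1/5, so y_p = -573/3125 - t^2/5 + 31*t/125.
General solution: y = -573/3125 - t^2/5 + 31*t/125 + C1*cos(3*t)*exp(-4*t) + C2*exp(-4*t)*sin(3*t).
Apply the initial conditions: y(0) = -573/3125 + C1 = 0 and y'(0) = 31/125 - 4*C1 + 3*C2 = -5. Solving gives C1 = 573/3125, C2 = -14108/9375.

y = -573/3125 - t**2/5 + 31*t/125 - 14108*exp(-4*t)*sin(3*t)/9375 + 573*cos(3*t)*exp(-4*t)/3125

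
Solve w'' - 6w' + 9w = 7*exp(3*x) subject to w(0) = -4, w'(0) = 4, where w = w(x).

w = -4*exp(3*x) + 16*x*exp(3*x) + 7*x**2*exp(3*x)/2

Characteristic equation r² - 6r + 9 = 0 has discriminant (-6)² - 4·(9) = 0, so r = 3 is a repeated root.
Hence w_h = (C1 + C2*x)*exp(3*x).
Since exp(3*x) solves the homogeneous equation (r = 3 is a root of multiplicity 2), multiply the trial by x^2. Try w_p = A*x^2*exp(3*x). Substituting into the equation and dividing by exp(3*x) gives A = 7/2, so w_p = 7*x^2*exp(3*x)/2.
General solution: w = C1*exp(3*x) + 7*x^2*exp(3*x)/2 + C2*x*exp(3*x).
Apply the initial conditions: w(0) = C1 = -4 and w'(0) = C2 + 3*C1 = 4. Solving gives C1 = -4, C2 = 16.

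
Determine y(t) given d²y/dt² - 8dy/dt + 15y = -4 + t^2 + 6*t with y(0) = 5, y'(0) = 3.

Characteristic equation r² - 8r + 15 = 0 factors as (r - 5)(r - 3) = 0, so r = 5, 3.
Hence y_h = C1*exp(5*t) + C2*exp(3*t).
For the particular solution try y_p = A0 + A1*t + A2*t^2. Substituting and matching coefficients of each power of t gives A0 = -82/3375, A1 = 106/225, A2 = 1/15, so y_p = -82/3375 + t^2/15 + 106*t/225.
General solution: y = -82/3375 + t^2/15 + 106*t/225 + C1*exp(5*t) + C2*exp(3*t).
Apply the initial conditions: y(0) = -82/3375 + C1 + C2 = 5 and y'(0) = 106/225 + 3*C2 + 5*C1 = 3. Solving gives C1 = -784/125, C2 = 305/27.

y = -82/3375 - 784*exp(5*t)/125 + t**2/15 + 106*t/225 + 305*exp(3*t)/27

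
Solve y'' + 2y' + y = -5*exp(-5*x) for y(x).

y = -5*exp(-5*x)/16 + C1*exp(-x) + C2*x*exp(-x)

Characteristic equation r² + 2r + 1 = 0 has discriminant (2)² - 4·(1) = 0, so r = -1 is a repeated root.
Hence y_h = (C1 + C2*x)*exp(-x).
Try y_p = A*exp(-5*x). Substituting into the equation and dividing by exp(-5*x) gives A = -5/16, so y_p = -5*exp(-5*x)/16.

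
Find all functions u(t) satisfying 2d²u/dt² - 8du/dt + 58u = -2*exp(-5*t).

Divide through by 2: u'' - 4u' + 29u = -exp(-5*t).
Characteristic equation r² - 4r + 29 = 0 has discriminant (-4)² - 4·(29) = -100 < 0, so r = 2 ± 5i.
Hence u_h = C1*cos(5*t)*exp(2*t) + C2*exp(2*t)*sin(5*t).
Try u_p = A*exp(-5*t). Substituting into the equation and dividing by exp(-5*t) gives A = -1/74, so u_p = -exp(-5*t)/74.

u = -exp(-5*t)/74 + C1*cos(5*t)*exp(2*t) + C2*exp(2*t)*sin(5*t)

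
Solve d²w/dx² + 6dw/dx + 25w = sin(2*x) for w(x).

Characteristic equation r² + 6r + 25 = 0 has discriminant (6)² - 4·(25) = -64 < 0, so r = -3 ± 4i.
Hence w_h = C1*cos(4*x)*exp(-3*x) + C2*exp(-3*x)*sin(4*x).
Try w_p = A*cos(2*x) + B*sin(2*x). Substituting and equating the coefficients of cos(2x) and sin(2x) gives A = -4/195, B = 7/195, so w_p = -4*cos(2*x)/195 + 7*sin(2*x)/195.

w = -4*cos(2*x)/195 + 7*sin(2*x)/195 + C1*cos(4*x)*exp(-3*x) + C2*exp(-3*x)*sin(4*x)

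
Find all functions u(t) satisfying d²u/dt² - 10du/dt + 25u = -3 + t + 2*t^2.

u = -53/625 + 2*t**2/25 + 13*t/125 + C1*exp(5*t) + C2*t*exp(5*t)

Characteristic equation r² - 10r + 25 = 0 has discriminant (-10)² - 4·(25) = 0, so r = 5 is a repeated root.
Hence u_h = (C1 + C2*t)*exp(5*t).
For the particular solution try u_p = A0 + A1*t + A2*t^2. Substituting and matching coefficients of each power of t gives A0 = -53/625, A1 = 13/125, A2 = 2/25, so u_p = -53/625 + 2*t^2/25 + 13*t/125.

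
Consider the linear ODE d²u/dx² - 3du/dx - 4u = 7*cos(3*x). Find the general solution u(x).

u = -91*cos(3*x)/250 - 63*sin(3*x)/250 + C1*exp(4*x) + C2*exp(-x)

Characteristic equation r² - 3r - 4 = 0 factors as (r - 4)(r + 1) = 0, so r = 4, -1.
Hence u_h = C1*exp(4*x) + C2*exp(-x).
Try u_p = A*cos(3*x) + B*sin(3*x). Substituting and equating the coefficients of cos(3x) and sin(3x) gives A = -91/250, B = -63/250, so u_p = -91*cos(3*x)/250 - 63*sin(3*x)/250.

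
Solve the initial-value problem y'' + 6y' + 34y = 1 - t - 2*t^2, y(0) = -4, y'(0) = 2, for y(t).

Characteristic equation r² + 6r + 34 = 0 has discriminant (6)² - 4·(34) = -100 < 0, so r = -3 ± 5i.
Hence y_h = C1*cos(5*t)*exp(-3*t) + C2*exp(-3*t)*sin(5*t).
For the particular solution try y_p = A0 + A1*t + A2*t^2. Substituting and matching coefficients of each power of t gives A0 = 169/4913, A1 = -5/578, A2 = -1/17, so y_p = 169/4913 - 5*t/578 - t^2/17.
General solution: y = 169/4913 - 5*t/578 - t^2/17 + C1*cos(5*t)*exp(-3*t) + C2*exp(-3*t)*sin(5*t).
Apply the initial conditions: y(0) = 169/4913 + C1 = -4 and y'(0) = -5/578 - 3*C1 + 5*C2 = 2. Solving gives C1 = -19821/4913, C2 = -99189/49130.

y = 169/4913 - 5*t/578 - t**2/17 - 99189*exp(-3*t)*sin(5*t)/49130 - 19821*cos(5*t)*exp(-3*t)/4913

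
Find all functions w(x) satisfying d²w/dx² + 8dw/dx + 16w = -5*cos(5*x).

Characteristic equation r² + 8r + 16 = 0 has discriminant (8)² - 4·(16) = 0, so r = -4 is a repeated root.
Hence w_h = (C1 + C2*x)*exp(-4*x).
Try w_p = A*cos(5*x) + B*sin(5*x). Substituting and equating the coefficients of cos(5x) and sin(5x) gives A = 45/1681, B = -200/1681, so w_p = -200*sin(5*x)/1681 + 45*cos(5*x)/1681.

w = -200*sin(5*x)/1681 + 45*cos(5*x)/1681 + C1*exp(-4*x) + C2*x*exp(-4*x)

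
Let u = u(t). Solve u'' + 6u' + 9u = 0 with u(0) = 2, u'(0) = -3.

Characteristic equation r² + 6r + 9 = 0 has discriminant (6)² - 4·(9) = 0, so r = -3 is a repeated root.
Hence u_h = (C1 + C2*t)*exp(-3*t).
Apply the initial conditions: u(0) = C1 = 2 and u'(0) = C2 - 3*C1 = -3. Solving gives C1 = 2, C2 = 3.

u = 2*exp(-3*t) + 3*t*exp(-3*t)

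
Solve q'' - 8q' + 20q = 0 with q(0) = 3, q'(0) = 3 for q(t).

q = 3*cos(2*t)*exp(4*t) - 9*exp(4*t)*sin(2*t)/2

Characteristic equation r² - 8r + 20 = 0 has discriminant (-8)² - 4·(20) = -16 < 0, so r = 4 ± 2i.
Hence q_h = C1*cos(2*t)*exp(4*t) + C2*exp(4*t)*sin(2*t).
Apply the initial conditions: q(0) = C1 = 3 and q'(0) = 2*C2 + 4*C1 = 3. Solving gives C1 = 3, C2 = -9/2.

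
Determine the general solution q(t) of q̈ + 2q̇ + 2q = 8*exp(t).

q = 8*exp(t)/5 + C1*cos(t)*exp(-t) + C2*exp(-t)*sin(t)

Characteristic equation r² + 2r + 2 = 0 has discriminant (2)² - 4·(2) = -4 < 0, so r = -1 ± i.
Hence q_h = C1*cos(t)*exp(-t) + C2*exp(-t)*sin(t).
Try q_p = A*exp(t). Substituting into the equation and dividing by exp(t) gives A = 8/5, so q_p = 8*exp(t)/5.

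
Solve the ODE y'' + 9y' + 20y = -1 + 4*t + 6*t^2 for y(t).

y = -97/2000 - 7*t/100 + 3*t**2/10 + C1*exp(-4*t) + C2*exp(-5*t)

Characteristic equation r² + 9r + 20 = 0 factors as (r + 4)(r + 5) = 0, so r = -4, -5.
Hence y_h = C1*exp(-4*t) + C2*exp(-5*t).
For the particular solution try y_p = A0 + A1*t + A2*t^2. Substituting and matching coefficients of each power of t gives A0 = -81*2**(18/175)*3**(3/35)*5**(12/25)*7**(159/175)/25000, A1 = -7/100, A2 = 3/10, so y_p = -97/2000 - 7*t/100 + 3*t^2/10.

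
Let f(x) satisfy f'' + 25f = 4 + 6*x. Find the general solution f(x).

f = 4/25 + 6*x/25 + C1*cos(5*x) + C2*sin(5*x)

Characteristic equation r² + 25 = 0 has discriminant (0)² - 4·(25) = -100 < 0, so r = ± 5i.
Hence f_h = C1*cos(5*x) + C2*sin(5*x).
For the particular solution try f_p = A0 + A1*x. Substituting and matching coefficients of each power of x gives A0 = 4/25, A1 = 6/25, so f_p = 4/25 + 6*x/25.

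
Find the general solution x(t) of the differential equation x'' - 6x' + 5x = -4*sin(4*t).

x = -96*cos(4*t)/697 + 44*sin(4*t)/697 + C1*exp(t) + C2*exp(5*t)

Characteristic equation r² - 6r + 5 = 0 factors as (r - 1)(r - 5) = 0, so r = 1, 5.
Hence x_h = C1*exp(t) + C2*exp(5*t).
Try x_p = A*cos(4*t) + B*sin(4*t). Substituting and equating the coefficients of cos(4t) and sin(4t) gives A = -96/697, B = 44/697, so x_p = -96*cos(4*t)/697 + 44*sin(4*t)/697.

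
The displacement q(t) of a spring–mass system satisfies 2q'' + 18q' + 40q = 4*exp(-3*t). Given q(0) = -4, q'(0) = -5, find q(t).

q = -27*exp(-4*t) + 22*exp(-5*t) + exp(-3*t)

Divide through by 2: q'' + 9q' + 20q = 2*exp(-3*t).
Characteristic equation r² + 9r + 20 = 0 factors as (r + 4)(r + 5) = 0, so r = -4, -5.
Hence q_h = C1*exp(-4*t) + C2*exp(-5*t).
Try q_p = A*exp(-3*t). Substituting into the equation and dividing by exp(-3*t) gives A = 1, so q_p = exp(-3*t).
General solution: q = C1*exp(-4*t) + C2*exp(-5*t) + exp(-3*t).
Apply the initial conditions: q(0) = 1 + C1 + C2 = -4 and q'(0) = -3 - 5*C2 - 4*C1 = -5. Solving gives C1 = -27, C2 = 22.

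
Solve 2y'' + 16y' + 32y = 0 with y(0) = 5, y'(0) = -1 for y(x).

Divide through by 2: y'' + 8y' + 16y = 0.
Characteristic equation r² + 8r + 16 = 0 has discriminant (8)² - 4·(16) = 0, so r = -4 is a repeated root.
Hence y_h = (C1 + C2*x)*exp(-4*x).
Apply the initial conditions: y(0) = C1 = 5 and y'(0) = C2 - 4*C1 = -1. Solving gives C1 = 5, C2 = 19.

y = 5*exp(-4*x) + 19*x*exp(-4*x)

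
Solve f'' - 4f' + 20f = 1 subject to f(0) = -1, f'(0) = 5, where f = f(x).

Characteristic equation r² - 4r + 20 = 0 has discriminant (-4)² - 4·(20) = -64 < 0, so r = 2 ± 4i.
Hence f_h = C1*cos(4*x)*exp(2*x) + C2*exp(2*x)*sin(4*x).
For the particular solution try f_p = A0. Substituting and matching coefficients of each power of x gives A0 = 1/20, so f_p = 1/20.
General solution: f = 1/20 + C1*cos(4*x)*exp(2*x) + C2*exp(2*x)*sin(4*x).
Apply the initial conditions: f(0) = 1/20 + C1 = -1 and f'(0) = 2*C1 + 4*C2 = 5. Solving gives C1 = -21/20, C2 = 71/40.

f = 1/20 - 21*cos(4*x)*exp(2*x)/20 + 71*exp(2*x)*sin(4*x)/40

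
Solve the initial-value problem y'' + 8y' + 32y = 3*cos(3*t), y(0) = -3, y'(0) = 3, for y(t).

Characteristic equation r² + 8r + 32 = 0 has discriminant (8)² - 4·(32) = -64 < 0, so r = -4 ± 4i.
Hence y_h = C1*cos(4*t)*exp(-4*t) + C2*exp(-4*t)*sin(4*t).
Try y_p = A*cos(3*t) + B*sin(3*t). Substituting and equating the coefficients of cos(3t) and sin(3t) gives A = 69/1105, B = 72/1105, so y_p = 69*cos(3*t)/1105 + 72*sin(3*t)/1105.
General solution: y = 69*cos(3*t)/1105 + 72*sin(3*t)/1105 + C1*cos(4*t)*exp(-4*t) + C2*exp(-4*t)*sin(4*t).
Apply the initial conditions: y(0) = 69/1105 + C1 = -3 and y'(0) = 216/1105 - 4*C1 + 4*C2 = 3. Solving gives C1 = -3384/1105, C2 = -10437/4420.

y = 69*cos(3*t)/1105 + 72*sin(3*t)/1105 - 10437*exp(-4*t)*sin(4*t)/4420 - 3384*cos(4*t)*exp(-4*t)/1105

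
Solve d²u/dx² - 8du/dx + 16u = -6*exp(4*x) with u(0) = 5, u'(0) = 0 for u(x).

Characteristic equation r² - 8r + 16 = 0 has discriminant (-8)² - 4·(16) = 0, so r = 4 is a repeated root.
Hence u_h = (C1 + C2*x)*exp(4*x).
Since exp(4*x) solves the homogeneous equation (r = 4 is a root of multiplicity 2), multiply the trial by x^2. Try u_p = A*x^2*exp(4*x). Substituting into the equation and dividing by exp(4*x) gives A = -3, so u_p = -3*x^2*exp(4*x).
General solution: u = C1*exp(4*x) - 3*x^2*exp(4*x) + C2*x*exp(4*x).
Apply the initial conditions: u(0) = C1 = 5 and u'(0) = C2 + 4*C1 = 0. Solving gives C1 = 5, C2 = -20.

u = 5*exp(4*x) - 20*x*exp(4*x) - 3*x**2*exp(4*x)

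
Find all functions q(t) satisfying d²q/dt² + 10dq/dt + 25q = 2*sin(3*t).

Characteristic equation r² + 10r + 25 = 0 has discriminant (10)² - 4·(25) = 0, so r = -5 is a repeated root.
Hence q_h = (C1 + C2*t)*exp(-5*t).
Try q_p = A*cos(3*t) + B*sin(3*t). Substituting and equating the coefficients of cos(3t) and sin(3t) gives A = -15/289, B = 8/289, so q_p = -15*cos(3*t)/289 + 8*sin(3*t)/289.

q = -15*cos(3*t)/289 + 8*sin(3*t)/289 + C1*exp(-5*t) + C2*t*exp(-5*t)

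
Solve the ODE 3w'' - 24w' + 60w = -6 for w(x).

w = -1/10 + C1*cos(2*x)*exp(4*x) + C2*exp(4*x)*sin(2*x)

Divide through by 3: w'' - 8w' + 20w = -2.
Characteristic equation r² - 8r + 20 = 0 has discriminant (-8)² - 4·(20) = -16 < 0, so r = 4 ± 2i.
Hence w_h = C1*cos(2*x)*exp(4*x) + C2*exp(4*x)*sin(2*x).
For the particular solution try w_p = A0. Substituting and matching coefficients of each power of x gives A0 = -1/10, so w_p = -1/10.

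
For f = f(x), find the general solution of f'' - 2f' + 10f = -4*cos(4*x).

f = 6*cos(4*x)/25 + 8*sin(4*x)/25 + C1*cos(3*x)*exp(x) + C2*exp(x)*sin(3*x)

Characteristic equation r² - 2r + 10 = 0 has discriminant (-2)² - 4·(10) = -36 < 0, so r = 1 ± 3i.
Hence f_h = C1*cos(3*x)*exp(x) + C2*exp(x)*sin(3*x).
Try f_p = A*cos(4*x) + B*sin(4*x). Substituting and equating the coefficients of cos(4x) and sin(4x) gives A = 6/25, B = 8/25, so f_p = 6*cos(4*x)/25 + 8*sin(4*x)/25.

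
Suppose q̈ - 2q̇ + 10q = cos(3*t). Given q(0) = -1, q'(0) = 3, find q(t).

q = -6*sin(3*t)/37 + cos(3*t)/37 - 38*cos(3*t)*exp(t)/37 + 167*exp(t)*sin(3*t)/111

Characteristic equation r² - 2r + 10 = 0 has discriminant (-2)² - 4·(10) = -36 < 0, so r = 1 ± 3i.
Hence q_h = C1*cos(3*t)*exp(t) + C2*exp(t)*sin(3*t).
Try q_p = A*cos(3*t) + B*sin(3*t). Substituting and equating the coefficients of cos(3t) and sin(3t) gives A = 1/37, B = -6/37, so q_p = -6*sin(3*t)/37 + cos(3*t)/37.
General solution: q = -6*sin(3*t)/37 + cos(3*t)/37 + C1*cos(3*t)*exp(t) + C2*exp(t)*sin(3*t).
Apply the initial conditions: q(0) = 1/37 + C1 = -1 and q'(0) = -18/37 + C1 + 3*C2 = 3. Solving gives C1 = -38/37, C2 = 167/111.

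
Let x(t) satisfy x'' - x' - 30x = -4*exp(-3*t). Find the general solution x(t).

Characteristic equation r² - r - 30 = 0 factors as (r - 6)(r + 5) = 0, so r = 6, -5.
Hence x_h = C1*exp(6*t) + C2*exp(-5*t).
Try x_p = A*exp(-3*t). Substituting into the equation and dividing by exp(-3*t) gives A = 2/9, so x_p = 2*exp(-3*t)/9.

x = 2*exp(-3*t)/9 + C1*exp(6*t) + C2*exp(-5*t)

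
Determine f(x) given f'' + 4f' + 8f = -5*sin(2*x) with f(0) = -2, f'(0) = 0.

Characteristic equation r² + 4r + 8 = 0 has discriminant (4)² - 4·(8) = -16 < 0, so r = -2 ± 2i.
Hence f_h = C1*cos(2*x)*exp(-2*x) + C2*exp(-2*x)*sin(2*x).
Try f_p = A*cos(2*x) + B*sin(2*x). Substituting and equating the coefficients of cos(2x) and sin(2x) gives A = 1/2, B = -1/4, so f_p = cos(2*x)/2 - sin(2*x)/4.
General solution: f = cos(2*x)/2 - sin(2*x)/4 + C1*cos(2*x)*exp(-2*x) + C2*exp(-2*x)*sin(2*x).
Apply the initial conditions: f(0) = 1/2 + C1 = -2 and f'(0) = -1/2 - 2*C1 + 2*C2 = 0. Solving gives C1 = -5/2, C2 = -9/4.

f = cos(2*x)/2 - sin(2*x)/4 - 9*exp(-2*x)*sin(2*x)/4 - 5*cos(2*x)*exp(-2*x)/2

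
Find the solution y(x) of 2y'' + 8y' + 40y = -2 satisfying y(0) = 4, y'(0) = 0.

y = -1/20 + 81*cos(4*x)*exp(-2*x)/20 + 81*exp(-2*x)*sin(4*x)/40

Divide through by 2: y'' + 4y' + 20y = -1.
Characteristic equation r² + 4r + 20 = 0 has discriminant (4)² - 4·(20) = -64 < 0, so r = -2 ± 4i.
Hence y_h = C1*cos(4*x)*exp(-2*x) + C2*exp(-2*x)*sin(4*x).
For the particular solution try y_p = A0. Substituting and matching coefficients of each power of x gives A0 = -1/20, so y_p = -1/20.
General solution: y = -1/20 + C1*cos(4*x)*exp(-2*x) + C2*exp(-2*x)*sin(4*x).
Apply the initial conditions: y(0) = -1/20 + C1 = 4 and y'(0) = -2*C1 + 4*C2 = 0. Solving gives C1 = 81/20, C2 = 81/40.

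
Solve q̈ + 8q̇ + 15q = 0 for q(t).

q = C1*exp(-5*t) + C2*exp(-3*t)

Characteristic equation r² + 8r + 15 = 0 factors as (r + 5)(r + 3) = 0, so r = -5, -3.
Hence q_h = C1*exp(-5*t) + C2*exp(-3*t).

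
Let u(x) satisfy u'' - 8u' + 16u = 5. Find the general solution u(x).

u = 5/16 + C1*exp(4*x) + C2*x*exp(4*x)

Characteristic equation r² - 8r + 16 = 0 has discriminant (-8)² - 4·(16) = 0, so r = 4 is a repeated root.
Hence u_h = (C1 + C2*x)*exp(4*x).
For the particular solution try u_p = A0. Substituting and matching coefficients of each power of x gives A0 = 5/16, so u_p = 5/16.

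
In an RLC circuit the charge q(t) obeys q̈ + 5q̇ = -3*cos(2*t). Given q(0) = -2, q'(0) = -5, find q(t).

q = -3 - 15*sin(2*t)/58 + 3*cos(2*t)/29 + 26*exp(-5*t)/29

Characteristic equation r² + 5r = 0 factors as (r + 5)r = 0, so r = -5, 0.
Hence q_h = C1*exp(-5*t) + C2.
Try q_p = A*cos(2*t) + B*sin(2*t). Substituting and equating the coefficients of cos(2t) and sin(2t) gives A = 3/29, B = -15/58, so q_p = -15*sin(2*t)/58 + 3*cos(2*t)/29.
General solution: q = C2 - 15*sin(2*t)/58 + 3*cos(2*t)/29 + C1*exp(-5*t).
Apply the initial conditions: q(0) = 3/29 + C1 + C2 = -2 and q'(0) = -15/29 - 5*C1 = -5. Solving gives C1 = 26/29, C2 = -3.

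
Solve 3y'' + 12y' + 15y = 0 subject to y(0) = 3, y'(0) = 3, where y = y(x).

y = 3*cos(x)*exp(-2*x) + 9*exp(-2*x)*sin(x)

Divide through by 3: y'' + 4y' + 5y = 0.
Characteristic equation r² + 4r + 5 = 0 has discriminant (4)² - 4·(5) = -4 < 0, so r = -2 ± i.
Hence y_h = C1*cos(x)*exp(-2*x) + C2*exp(-2*x)*sin(x).
Apply the initial conditions: y(0) = C1 = 3 and y'(0) = C2 - 2*C1 = 3. Solving gives C1 = 3, C2 = 9.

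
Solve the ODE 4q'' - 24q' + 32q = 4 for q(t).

q = 1/8 + C1*exp(4*t) + C2*exp(2*t)

Divide through by 4: q'' - 6q' + 8q = 1.
Characteristic equation r² - 6r + 8 = 0 factors as (r - 4)(r - 2) = 0, so r = 4, 2.
Hence q_h = C1*exp(4*t) + C2*exp(2*t).
For the particular solution try q_p = A0. Substituting and matching coefficients of each power of t gives A0 = 1/8, so q_p = 1/8.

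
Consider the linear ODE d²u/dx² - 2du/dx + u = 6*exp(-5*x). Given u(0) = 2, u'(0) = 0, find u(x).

Characteristic equation r² - 2r + 1 = 0 has discriminant (-2)² - 4·(1) = 0, so r = 1 is a repeated root.
Hence u_h = (C1 + C2*x)*exp(x).
Try u_p = A*exp(-5*x). Substituting into the equation and dividing by exp(-5*x) gives A = 1/6, so u_p = exp(-5*x)/6.
General solution: u = exp(-5*x)/6 + C1*exp(x) + C2*x*exp(x).
Apply the initial conditions: u(0) = 1/6 + C1 = 2 and u'(0) = -5/6 + C1 + C2 = 0. Solving gives C1 = 11/6, C2 = -1.

u = exp(-5*x)/6 + 11*exp(x)/6 - x*exp(x)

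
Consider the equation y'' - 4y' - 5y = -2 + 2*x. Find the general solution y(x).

y = 18/25 - 2*x/5 + C1*exp(5*x) + C2*exp(-x)

Characteristic equation r² - 4r - 5 = 0 factors as (r - 5)(r + 1) = 0, so r = 5, -1.
Hence y_h = C1*exp(5*x) + C2*exp(-x).
For the particular solution try y_p = A0 + A1*x. Substituting and matching coefficients of each power of x gives A0 = 18/25, A1 = -2/5, so y_p = 18/25 - 2*x/5.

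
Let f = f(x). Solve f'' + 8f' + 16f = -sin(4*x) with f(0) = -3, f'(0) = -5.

Characteristic equation r² + 8r + 16 = 0 has discriminant (8)² - 4·(16) = 0, so r = -4 is a repeated root.
Hence f_h = (C1 + C2*x)*exp(-4*x).
Try f_p = A*cos(4*x) + B*sin(4*x). Substituting and equating the coefficients of cos(4x) and sin(4x) gives A = 1/32, B = 0, so f_p = cos(4*x)/32.
General solution: f = cos(4*x)/32 + C1*exp(-4*x) + C2*x*exp(-4*x).
Apply the initial conditions: f(0) = 1/32 + C1 = -3 and f'(0) = C2 - 4*C1 = -5. Solving gives C1 = -97/32, C2 = -137/8.

f = -97*exp(-4*x)/32 + cos(4*x)/32 - 137*x*exp(-4*x)/8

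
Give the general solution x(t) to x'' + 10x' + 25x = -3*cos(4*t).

x = -120*sin(4*t)/1681 - 27*cos(4*t)/1681 + C1*exp(-5*t) + C2*t*exp(-5*t)

Characteristic equation r² + 10r + 25 = 0 has discriminant (10)² - 4·(25) = 0, so r = -5 is a repeated root.
Hence x_h = (C1 + C2*t)*exp(-5*t).
Try x_p = A*cos(4*t) + B*sin(4*t). Substituting and equating the coefficients of cos(4t) and sin(4t) gives A = -27/1681, B = -120/1681, so x_p = -120*sin(4*t)/1681 - 27*cos(4*t)/1681.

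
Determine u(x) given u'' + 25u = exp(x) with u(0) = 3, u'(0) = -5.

Characteristic equation r² + 25 = 0 has discriminant (0)² - 4·(25) = -100 < 0, so r = ± 5i.
Hence u_h = C1*cos(5*x) + C2*sin(5*x).
Try u_p = A*exp(x). Substituting into the equation and dividing by exp(x) gives A = 1/26, so u_p = exp(x)/26.
General solution: u = exp(x)/26 + C1*cos(5*x) + C2*sin(5*x).
Apply the initial conditions: u(0) = 1/26 + C1 = 3 and u'(0) = 1/26 + 5*C2 = -5. Solving gives C1 = 77/26, C2 = -131/130.

u = -131*sin(5*x)/130 + exp(x)/26 + 77*cos(5*x)/26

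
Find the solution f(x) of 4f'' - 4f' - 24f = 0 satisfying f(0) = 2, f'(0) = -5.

f = -exp(3*x)/5 + 11*exp(-2*x)/5

Divide through by 4: f'' - f' - 6f = 0.
Characteristic equation r² - r - 6 = 0 factors as (r - 3)(r + 2) = 0, so r = 3, -2.
Hence f_h = C1*exp(3*x) + C2*exp(-2*x).
Apply the initial conditions: f(0) = C1 + C2 = 2 and f'(0) = -2*C2 + 3*C1 = -5. Solving gives C1 = -1/5, C2 = 11/5.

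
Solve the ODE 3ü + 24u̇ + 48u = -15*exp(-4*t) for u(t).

u = C1*exp(-4*t) - 5*t**2*exp(-4*t)/2 + C2*t*exp(-4*t)

Divide through by 3: u'' + 8u' + 16u = -5*exp(-4*t).
Characteristic equation r² + 8r + 16 = 0 has discriminant (8)² - 4·(16) = 0, so r = -4 is a repeated root.
Hence u_h = (C1 + C2*t)*exp(-4*t).
Since exp(-4*t) solves the homogeneous equation (r = -4 is a root of multiplicity 2), multiply the trial by t^2. Try u_p = A*t^2*exp(-4*t). Substituting into the equation and dividing by exp(-4*t) gives A = -5/2, so u_p = -5*t^2*exp(-4*t)/2.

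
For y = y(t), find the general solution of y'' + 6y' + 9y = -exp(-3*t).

y = C1*exp(-3*t) - t**2*exp(-3*t)/2 + C2*t*exp(-3*t)

Characteristic equation r² + 6r + 9 = 0 has discriminant (6)² - 4·(9) = 0, so r = -3 is a repeated root.
Hence y_h = (C1 + C2*t)*exp(-3*t).
Since exp(-3*t) solves the homogeneous equation (r = -3 is a root of multiplicity 2), multiply the trial by t^2. Try y_p = A*t^2*exp(-3*t). Substituting into the equation and dividing by exp(-3*t) gives A = -1/2, so y_p = -t^2*exp(-3*t)/2.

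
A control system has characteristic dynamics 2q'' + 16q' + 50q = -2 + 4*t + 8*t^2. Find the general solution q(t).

Divide through by 2: q'' + 8q' + 25q = -1 + 2*t + 4*t^2.
Characteristic equation r² + 8r + 25 = 0 has discriminant (8)² - 4·(25) = -36 < 0, so r = -4 ± 3i.
Hence q_h = C1*cos(3*t)*exp(-4*t) + C2*exp(-4*t)*sin(3*t).
For the particular solution try q_p = A0 + A1*t + A2*t^2. Substituting and matching coefficients of each power of t gives A0 = -713/15625, A1 = -14/625, A2 = 4/25, so q_p = -713/15625 - 14*t/625 + 4*t^2/25.

q = -713/15625 - 14*t/625 + 4*t**2/25 + C1*cos(3*t)*exp(-4*t) + C2*exp(-4*t)*sin(3*t)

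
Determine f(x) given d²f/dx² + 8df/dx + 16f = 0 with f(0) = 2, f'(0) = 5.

f = 2*exp(-4*x) + 13*x*exp(-4*x)

Characteristic equation r² + 8r + 16 = 0 has discriminant (8)² - 4·(16) = 0, so r = -4 is a repeated root.
Hence f_h = (C1 + C2*x)*exp(-4*x).
Apply the initial conditions: f(0) = C1 = 2 and f'(0) = C2 - 4*C1 = 5. Solving gives C1 = 2, C2 = 13.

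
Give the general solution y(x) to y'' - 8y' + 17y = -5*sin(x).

y = -sin(x)/4 - cos(x)/8 + C1*cos(x)*exp(4*x) + C2*exp(4*x)*sin(x)

Characteristic equation r² - 8r + 17 = 0 has discriminant (-8)² - 4·(17) = -4 < 0, so r = 4 ± i.
Hence y_h = C1*cos(x)*exp(4*x) + C2*exp(4*x)*sin(x).
Try y_p = A*cos(x) + B*sin(x). Substituting and equating the coefficients of cos(x) and sin(x) gives A = -1/8, B = -1/4, so y_p = -sin(x)/4 - cos(x)/8.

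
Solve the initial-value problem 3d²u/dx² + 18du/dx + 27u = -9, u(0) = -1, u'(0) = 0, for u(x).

Divide through by 3: u'' + 6u' + 9u = -3.
Characteristic equation r² + 6r + 9 = 0 has discriminant (6)² - 4·(9) = 0, so r = -3 is a repeated root.
Hence u_h = (C1 + C2*x)*exp(-3*x).
For the particular solution try u_p = A0. Substituting and matching coefficients of each power of x gives A0 = -1/3, so u_p = -1/3.
General solution: u = -1/3 + C1*exp(-3*x) + C2*x*exp(-3*x).
Apply the initial conditions: u(0) = -1/3 + C1 = -1 and u'(0) = C2 - 3*C1 = 0. Solving gives C1 = -2/3, C2 = -2.

u = -1/3 - 2*exp(-3*x)/3 - 2*x*exp(-3*x)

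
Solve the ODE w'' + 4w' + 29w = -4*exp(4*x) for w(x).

Characteristic equation r² + 4r + 29 = 0 has discriminant (4)² - 4·(29) = -100 < 0, so r = -2 ± 5i.
Hence w_h = C1*cos(5*x)*exp(-2*x) + C2*exp(-2*x)*sin(5*x).
Try w_p = A*exp(4*x). Substituting into the equation and dividing by exp(4*x) gives A = -4/61, so w_p = -4*exp(4*x)/61.

w = -4*exp(4*x)/61 + C1*cos(5*x)*exp(-2*x) + C2*exp(-2*x)*sin(5*x)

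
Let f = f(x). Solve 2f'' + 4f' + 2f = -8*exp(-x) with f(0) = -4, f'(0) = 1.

f = -4*exp(-x) - 3*x*exp(-x) - 2*x**2*exp(-x)

Divide through by 2: f'' + 2f' + f = -4*exp(-x).
Characteristic equation r² + 2r + 1 = 0 has discriminant (2)² - 4·(1) = 0, so r = -1 is a repeated root.
Hence f_h = (C1 + C2*x)*exp(-x).
Since exp(-x) solves the homogeneous equation (r = -1 is a root of multiplicity 2), multiply the trial by x^2. Try f_p = A*x^2*exp(-x). Substituting into the equation and dividing by exp(-x) gives A = -2, so f_p = -2*x^2*exp(-x).
General solution: f = C1*exp(-x) - 2*x^2*exp(-x) + C2*x*exp(-x).
Apply the initial conditions: f(0) = C1 = -4 and f'(0) = C2 - C1 = 1. Solving gives C1 = -4, C2 = -3.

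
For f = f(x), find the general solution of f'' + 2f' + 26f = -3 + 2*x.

f = -41/338 + x/13 + C1*cos(5*x)*exp(-x) + C2*exp(-x)*sin(5*x)

Characteristic equation r² + 2r + 26 = 0 has discriminant (2)² - 4·(26) = -100 < 0, so r = -1 ± 5i.
Hence f_h = C1*cos(5*x)*exp(-x) + C2*exp(-x)*sin(5*x).
For the particular solution try f_p = A0 + A1*x. Substituting and matching coefficients of each power of x gives A0 = -41/338, A1 = 1/13, so f_p = -41/338 + x/13.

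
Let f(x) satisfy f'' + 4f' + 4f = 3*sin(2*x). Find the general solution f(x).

f = -3*cos(2*x)/8 + C1*exp(-2*x) + C2*x*exp(-2*x)

Characteristic equation r² + 4r + 4 = 0 has discriminant (4)² - 4·(4) = 0, so r = -2 is a repeated root.
Hence f_h = (C1 + C2*x)*exp(-2*x).
Try f_p = A*cos(2*x) + B*sin(2*x). Substituting and equating the coefficients of cos(2x) and sin(2x) gives A = -3/8, B = 0, so f_p = -3*cos(2*x)/8.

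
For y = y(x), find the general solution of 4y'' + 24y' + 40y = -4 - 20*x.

Divide through by 4: y'' + 6y' + 10y = -1 - 5*x.
Characteristic equation r² + 6r + 10 = 0 has discriminant (6)² - 4·(10) = -4 < 0, so r = -3 ± i.
Hence y_h = C1*cos(x)*exp(-3*x) + C2*exp(-3*x)*sin(x).
For the particular solution try y_p = A0 + A1*x. Substituting and matching coefficients of each power of x gives A0 = 1/5, A1 = -1/2, so y_p = 1/5 - x/2.

y = 1/5 - x/2 + C1*cos(x)*exp(-3*x) + C2*exp(-3*x)*sin(x)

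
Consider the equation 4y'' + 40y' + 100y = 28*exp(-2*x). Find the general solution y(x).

Divide through by 4: y'' + 10y' + 25y = 7*exp(-2*x).
Characteristic equation r² + 10r + 25 = 0 has discriminant (10)² - 4·(25) = 0, so r = -5 is a repeated root.
Hence y_h = (C1 + C2*x)*exp(-5*x).
Try y_p = A*exp(-2*x). Substituting into the equation and dividing by exp(-2*x) gives A = 7/9, so y_p = 7*exp(-2*x)/9.

y = 7*exp(-2*x)/9 + C1*exp(-5*x) + C2*x*exp(-5*x)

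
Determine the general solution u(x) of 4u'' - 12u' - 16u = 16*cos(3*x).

Divide through by 4: u'' - 3u' - 4u = 4*cos(3*x).
Characteristic equation r² - 3r - 4 = 0 factors as (r - 4)(r + 1) = 0, so r = 4, -1.
Hence u_h = C1*exp(4*x) + C2*exp(-x).
Try u_p = A*cos(3*x) + B*sin(3*x). Substituting and equating the coefficients of cos(3x) and sin(3x) gives A = -26/125, B = -18/125, so u_p = -26*cos(3*x)/125 - 18*sin(3*x)/125.

u = -26*cos(3*x)/125 - 18*sin(3*x)/125 + C1*exp(4*x) + C2*exp(-x)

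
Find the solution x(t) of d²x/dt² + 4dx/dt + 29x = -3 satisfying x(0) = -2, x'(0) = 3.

Characteristic equation r² + 4r + 29 = 0 has discriminant (4)² - 4·(29) = -100 < 0, so r = -2 ± 5i.
Hence x_h = C1*cos(5*t)*exp(-2*t) + C2*exp(-2*t)*sin(5*t).
For the particular solution try x_p = A0. Substituting and matching coefficients of each power of t gives A0 = -3/29, so x_p = -3/29.
General solution: x = -3/29 + C1*cos(5*t)*exp(-2*t) + C2*exp(-2*t)*sin(5*t).
Apply the initial conditions: x(0) = -3/29 + C1 = -2 and x'(0) = -2*C1 + 5*C2 = 3. Solving gives C1 = -55/29, C2 = -23/145.

x = -3/29 - 55*cos(5*t)*exp(-2*t)/29 - 23*exp(-2*t)*sin(5*t)/145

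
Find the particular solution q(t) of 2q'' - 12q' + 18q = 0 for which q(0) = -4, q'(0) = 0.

Divide through by 2: q'' - 6q' + 9q = 0.
Characteristic equation r² - 6r + 9 = 0 has discriminant (-6)² - 4·(9) = 0, so r = 3 is a repeated root.
Hence q_h = (C1 + C2*t)*exp(3*t).
Apply the initial conditions: q(0) = C1 = -4 and q'(0) = C2 + 3*C1 = 0. Solving gives C1 = -4, C2 = 12.

q = -4*exp(3*t) + 12*t*exp(3*t)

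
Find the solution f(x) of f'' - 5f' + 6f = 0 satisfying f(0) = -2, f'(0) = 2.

f = -8*exp(2*x) + 6*exp(3*x)

Characteristic equation r² - 5r + 6 = 0 factors as (r - 3)(r - 2) = 0, so r = 3, 2.
Hence f_h = C1*exp(3*x) + C2*exp(2*x).
Apply the initial conditions: f(0) = C1 + C2 = -2 and f'(0) = 2*C2 + 3*C1 = 2. Solving gives C1 = 6, C2 = -8.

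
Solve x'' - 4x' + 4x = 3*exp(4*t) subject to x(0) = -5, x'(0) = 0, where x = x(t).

x = -23*exp(2*t)/4 + 3*exp(4*t)/4 + 17*t*exp(2*t)/2

Characteristic equation r² - 4r + 4 = 0 has discriminant (-4)² - 4·(4) = 0, so r = 2 is a repeated root.
Hence x_h = (C1 + C2*t)*exp(2*t).
Try x_p = A*exp(4*t). Substituting into the equation and dividing by exp(4*t) gives A = 3/4, so x_p = 3*exp(4*t)/4.
General solution: x = 3*exp(4*t)/4 + C1*exp(2*t) + C2*t*exp(2*t).
Apply the initial conditions: x(0) = 3/4 + C1 = -5 and x'(0) = 3 + C2 + 2*C1 = 0. Solving gives C1 = -23/4, C2 = 17/2.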